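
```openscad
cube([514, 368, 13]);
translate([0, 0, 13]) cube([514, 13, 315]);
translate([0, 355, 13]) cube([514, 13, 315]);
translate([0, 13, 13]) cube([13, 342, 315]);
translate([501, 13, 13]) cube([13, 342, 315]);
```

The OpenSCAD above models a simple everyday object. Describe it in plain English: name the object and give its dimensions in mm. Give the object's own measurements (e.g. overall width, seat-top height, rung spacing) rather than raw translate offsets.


An open-topped rectangular box: outside dimensions 514×368×328 mm, with a uniform wall and base thickness of 13 mm. The base is a full 514×368 slab on the floor; four walls sit on top of the base. The front and back walls (the −y and +y sides) span the full width; the two side walls fit between them.


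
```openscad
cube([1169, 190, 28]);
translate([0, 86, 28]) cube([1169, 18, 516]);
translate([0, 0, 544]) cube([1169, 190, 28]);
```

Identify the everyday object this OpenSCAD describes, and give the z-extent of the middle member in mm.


An I-beam. The web height is 516 mm.

Two wide flanges with a thin centred web — an I-beam. Overall 572 mm minus two 28 mm flanges gives a web of 572 − 2·28 = 516 mm.


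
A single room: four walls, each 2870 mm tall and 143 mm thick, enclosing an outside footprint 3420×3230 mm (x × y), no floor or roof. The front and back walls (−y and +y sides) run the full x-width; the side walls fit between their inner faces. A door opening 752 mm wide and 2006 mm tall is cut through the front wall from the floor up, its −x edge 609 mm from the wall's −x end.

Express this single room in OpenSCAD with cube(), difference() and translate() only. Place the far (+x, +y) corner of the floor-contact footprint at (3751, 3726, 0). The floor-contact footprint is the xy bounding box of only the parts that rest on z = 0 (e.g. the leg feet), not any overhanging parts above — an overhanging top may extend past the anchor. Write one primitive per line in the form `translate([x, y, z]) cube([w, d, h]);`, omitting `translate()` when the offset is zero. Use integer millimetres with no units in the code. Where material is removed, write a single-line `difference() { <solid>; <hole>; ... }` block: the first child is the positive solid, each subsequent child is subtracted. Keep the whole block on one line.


difference() { translate([331, 496, 0]) cube([3420, 143, 2870]); translate([940, 496, 0]) cube([752, 143, 2006]); }
translate([331, 3583, 0]) cube([3420, 143, 2870]);
translate([331, 639, 0]) cube([143, 2944, 2870]);
translate([3608, 639, 0]) cube([143, 2944, 2870]);


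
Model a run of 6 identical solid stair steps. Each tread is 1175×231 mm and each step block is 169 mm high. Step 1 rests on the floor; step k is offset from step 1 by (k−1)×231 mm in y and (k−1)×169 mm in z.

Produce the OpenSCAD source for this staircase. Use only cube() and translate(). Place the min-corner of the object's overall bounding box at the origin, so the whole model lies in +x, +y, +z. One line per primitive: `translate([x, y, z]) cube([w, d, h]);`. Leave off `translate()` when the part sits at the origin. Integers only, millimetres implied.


cube([1175, 231, 169]);
translate([0, 231, 169]) cube([1175, 231, 169]);
translate([0, 462, 338]) cube([1175, 231, 169]);
translate([0, 693, 507]) cube([1175, 231, 169]);
translate([0, 924, 676]) cube([1175, 231, 169]);
translate([0, 1155, 845]) cube([1175, 231, 169]);


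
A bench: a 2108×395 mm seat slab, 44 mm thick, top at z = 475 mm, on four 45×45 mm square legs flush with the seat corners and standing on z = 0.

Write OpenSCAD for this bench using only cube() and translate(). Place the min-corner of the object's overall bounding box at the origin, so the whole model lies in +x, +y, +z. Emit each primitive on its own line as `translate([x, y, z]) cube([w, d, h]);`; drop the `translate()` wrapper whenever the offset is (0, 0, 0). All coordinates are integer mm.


translate([0, 0, 431]) cube([2108, 395, 44]);
cube([45, 45, 431]);
translate([0, 350, 0]) cube([45, 45, 431]);
translate([2063, 0, 0]) cube([45, 45, 431]);
translate([2063, 350, 0]) cube([45, 45, 431]);


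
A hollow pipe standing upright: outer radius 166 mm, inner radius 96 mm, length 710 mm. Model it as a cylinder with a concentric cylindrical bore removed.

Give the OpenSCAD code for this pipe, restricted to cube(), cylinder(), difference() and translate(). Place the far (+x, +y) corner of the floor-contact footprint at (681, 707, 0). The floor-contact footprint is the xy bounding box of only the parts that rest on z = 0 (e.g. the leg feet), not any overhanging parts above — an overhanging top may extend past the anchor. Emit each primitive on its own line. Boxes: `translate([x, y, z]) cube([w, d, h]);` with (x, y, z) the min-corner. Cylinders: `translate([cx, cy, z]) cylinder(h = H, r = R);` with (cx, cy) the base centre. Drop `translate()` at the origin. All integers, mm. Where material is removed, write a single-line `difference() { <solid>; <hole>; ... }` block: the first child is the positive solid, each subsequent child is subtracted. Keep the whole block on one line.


difference() { translate([515, 541, 0]) cylinder(h = 710, r = 166); translate([515, 541, 0]) cylinder(h = 710, r = 96); }


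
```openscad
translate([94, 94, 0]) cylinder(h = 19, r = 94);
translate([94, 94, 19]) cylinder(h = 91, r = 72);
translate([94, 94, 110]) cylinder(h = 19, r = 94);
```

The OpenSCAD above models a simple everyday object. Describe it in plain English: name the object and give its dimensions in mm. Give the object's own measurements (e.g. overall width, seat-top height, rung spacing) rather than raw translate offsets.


A spool: two coaxial disc flanges of radius 94 mm and thickness 19 mm, joined by a core cylinder of radius 72 mm and height 91 mm. The lower flange rests on z = 0 and the three cylinders share a vertical axis.


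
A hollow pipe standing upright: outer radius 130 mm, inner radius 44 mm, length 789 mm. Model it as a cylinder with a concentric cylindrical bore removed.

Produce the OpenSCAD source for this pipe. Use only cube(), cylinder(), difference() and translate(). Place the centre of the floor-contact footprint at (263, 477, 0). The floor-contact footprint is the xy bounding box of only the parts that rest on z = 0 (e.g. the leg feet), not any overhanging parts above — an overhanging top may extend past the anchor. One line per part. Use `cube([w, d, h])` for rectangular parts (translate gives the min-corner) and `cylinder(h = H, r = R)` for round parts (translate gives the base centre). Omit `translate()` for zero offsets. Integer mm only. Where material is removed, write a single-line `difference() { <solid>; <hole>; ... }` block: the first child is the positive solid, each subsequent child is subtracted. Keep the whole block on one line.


difference() { translate([263, 477, 0]) cylinder(h = 789, r = 130); translate([263, 477, 0]) cylinder(h = 789, r = 44); }


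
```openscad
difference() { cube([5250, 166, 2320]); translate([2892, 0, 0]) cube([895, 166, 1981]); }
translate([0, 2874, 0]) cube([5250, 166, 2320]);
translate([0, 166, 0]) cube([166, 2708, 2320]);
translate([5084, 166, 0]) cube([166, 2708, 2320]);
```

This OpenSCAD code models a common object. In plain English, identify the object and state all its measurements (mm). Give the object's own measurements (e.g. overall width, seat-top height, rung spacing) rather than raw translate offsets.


A single room: four walls, each 2320 mm tall and 166 mm thick, enclosing an outside footprint 5250×3040 mm (x × y), no floor or roof. The front and back walls (−y and +y sides) run the full x-width; the side walls fit between their inner faces. A door opening 895 mm wide and 1981 mm tall is cut through the front wall from the floor up, its −x edge 2892 mm from the wall's −x end.


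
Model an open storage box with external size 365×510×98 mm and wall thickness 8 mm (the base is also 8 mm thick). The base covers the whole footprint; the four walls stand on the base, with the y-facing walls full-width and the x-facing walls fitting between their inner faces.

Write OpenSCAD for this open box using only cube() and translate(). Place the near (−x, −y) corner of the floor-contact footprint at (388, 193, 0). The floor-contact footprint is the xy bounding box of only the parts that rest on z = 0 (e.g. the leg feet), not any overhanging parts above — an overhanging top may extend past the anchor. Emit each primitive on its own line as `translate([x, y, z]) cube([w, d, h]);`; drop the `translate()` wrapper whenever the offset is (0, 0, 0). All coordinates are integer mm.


translate([388, 193, 0]) cube([365, 510, 8]);
translate([388, 193, 8]) cube([365, 8, 90]);
translate([388, 695, 8]) cube([365, 8, 90]);
translate([388, 201, 8]) cube([8, 494, 90]);
translate([745, 201, 8]) cube([8, 494, 90]);


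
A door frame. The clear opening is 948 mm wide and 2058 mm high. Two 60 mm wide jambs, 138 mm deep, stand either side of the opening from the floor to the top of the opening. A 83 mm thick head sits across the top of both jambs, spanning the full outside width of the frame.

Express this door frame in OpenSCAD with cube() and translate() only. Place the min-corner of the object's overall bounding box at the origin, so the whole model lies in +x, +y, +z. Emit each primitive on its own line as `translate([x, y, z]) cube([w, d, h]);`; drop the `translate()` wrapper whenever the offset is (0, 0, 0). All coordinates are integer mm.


cube([60, 138, 2058]);
translate([1008, 0, 0]) cube([60, 138, 2058]);
translate([0, 0, 2058]) cube([1068, 138, 83]);


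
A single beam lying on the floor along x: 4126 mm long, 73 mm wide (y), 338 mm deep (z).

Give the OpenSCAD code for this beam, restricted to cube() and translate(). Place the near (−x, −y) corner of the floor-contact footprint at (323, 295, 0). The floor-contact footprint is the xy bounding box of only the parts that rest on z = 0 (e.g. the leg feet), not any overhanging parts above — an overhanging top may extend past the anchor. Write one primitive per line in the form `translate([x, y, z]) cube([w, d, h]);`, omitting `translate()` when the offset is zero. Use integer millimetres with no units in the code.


translate([323, 295, 0]) cube([4126, 73, 338]);


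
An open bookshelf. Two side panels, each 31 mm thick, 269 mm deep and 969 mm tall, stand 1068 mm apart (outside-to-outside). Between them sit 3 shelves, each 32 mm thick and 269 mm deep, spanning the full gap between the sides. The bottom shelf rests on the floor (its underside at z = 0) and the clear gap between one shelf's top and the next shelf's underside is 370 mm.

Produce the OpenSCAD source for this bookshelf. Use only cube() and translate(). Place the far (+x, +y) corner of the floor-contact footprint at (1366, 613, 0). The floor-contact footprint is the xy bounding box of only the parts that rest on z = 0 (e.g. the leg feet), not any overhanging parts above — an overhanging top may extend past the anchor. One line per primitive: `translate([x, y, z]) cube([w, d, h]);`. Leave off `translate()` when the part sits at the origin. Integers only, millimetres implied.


translate([298, 344, 0]) cube([31, 269, 969]);
translate([1335, 344, 0]) cube([31, 269, 969]);
translate([329, 344, 0]) cube([1006, 269, 32]);
translate([329, 344, 402]) cube([1006, 269, 32]);
translate([329, 344, 804]) cube([1006, 269, 32]);


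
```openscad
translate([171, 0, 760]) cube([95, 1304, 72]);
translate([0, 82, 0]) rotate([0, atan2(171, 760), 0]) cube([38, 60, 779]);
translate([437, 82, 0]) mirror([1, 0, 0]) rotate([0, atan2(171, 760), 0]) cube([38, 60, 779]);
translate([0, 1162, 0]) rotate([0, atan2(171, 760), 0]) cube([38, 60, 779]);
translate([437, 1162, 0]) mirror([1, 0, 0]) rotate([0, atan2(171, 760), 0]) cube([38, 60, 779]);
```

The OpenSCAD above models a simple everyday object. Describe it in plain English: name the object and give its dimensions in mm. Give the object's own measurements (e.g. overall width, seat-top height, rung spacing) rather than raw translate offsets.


A sawhorse. A 95×1304×72 mm beam (x, y, z) sits on two A-frame leg pairs. Each pair is two raked legs of 38×60 mm section (60 mm along y) splaying symmetrically in x. Each leg rises 760 mm vertically over 171 mm of horizontal reach and is 779 mm long along its own axis. Every leg's outer bottom edge rests on the floor and its outer top edge meets a bottom edge of the beam — the left legs (tilting toward +x) meet the beam's −x bottom edge, the right legs (their mirror images, tilting toward −x) meet its +x bottom edge — so the leg tops tuck under the beam, the beam's underside is 760 mm above the floor, and the feet are 437 mm apart outside-to-outside with the beam centred between them. The two leg pairs are set in 82 mm from either end of the beam.


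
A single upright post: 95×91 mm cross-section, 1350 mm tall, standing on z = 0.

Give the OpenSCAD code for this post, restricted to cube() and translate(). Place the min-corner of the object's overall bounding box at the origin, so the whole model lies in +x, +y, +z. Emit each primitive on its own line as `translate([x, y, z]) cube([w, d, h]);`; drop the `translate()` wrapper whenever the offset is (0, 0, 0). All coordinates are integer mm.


cube([95, 91, 1350]);


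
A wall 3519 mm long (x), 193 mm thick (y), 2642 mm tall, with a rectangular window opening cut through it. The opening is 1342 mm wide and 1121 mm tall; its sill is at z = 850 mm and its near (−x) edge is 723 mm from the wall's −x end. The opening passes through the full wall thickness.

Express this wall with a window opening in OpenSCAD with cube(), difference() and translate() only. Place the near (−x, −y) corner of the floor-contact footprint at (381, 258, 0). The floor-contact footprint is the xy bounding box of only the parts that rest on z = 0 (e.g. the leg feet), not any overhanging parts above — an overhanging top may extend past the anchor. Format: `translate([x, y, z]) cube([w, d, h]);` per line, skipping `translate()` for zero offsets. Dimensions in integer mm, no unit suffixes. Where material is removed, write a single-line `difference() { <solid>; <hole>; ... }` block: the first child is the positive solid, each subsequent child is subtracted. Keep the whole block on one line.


difference() { translate([381, 258, 0]) cube([3519, 193, 2642]); translate([1104, 258, 850]) cube([1342, 193, 1121]); }


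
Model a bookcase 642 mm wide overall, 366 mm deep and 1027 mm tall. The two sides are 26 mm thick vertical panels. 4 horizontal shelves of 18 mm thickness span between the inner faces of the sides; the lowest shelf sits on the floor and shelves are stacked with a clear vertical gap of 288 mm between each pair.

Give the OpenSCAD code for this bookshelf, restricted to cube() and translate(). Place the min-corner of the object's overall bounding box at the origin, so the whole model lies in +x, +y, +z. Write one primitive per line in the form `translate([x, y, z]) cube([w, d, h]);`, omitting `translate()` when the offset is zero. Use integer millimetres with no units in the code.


cube([26, 366, 1027]);
translate([616, 0, 0]) cube([26, 366, 1027]);
translate([26, 0, 0]) cube([590, 366, 18]);
translate([26, 0, 306]) cube([590, 366, 18]);
translate([26, 0, 612]) cube([590, 366, 18]);
translate([26, 0, 918]) cube([590, 366, 18]);


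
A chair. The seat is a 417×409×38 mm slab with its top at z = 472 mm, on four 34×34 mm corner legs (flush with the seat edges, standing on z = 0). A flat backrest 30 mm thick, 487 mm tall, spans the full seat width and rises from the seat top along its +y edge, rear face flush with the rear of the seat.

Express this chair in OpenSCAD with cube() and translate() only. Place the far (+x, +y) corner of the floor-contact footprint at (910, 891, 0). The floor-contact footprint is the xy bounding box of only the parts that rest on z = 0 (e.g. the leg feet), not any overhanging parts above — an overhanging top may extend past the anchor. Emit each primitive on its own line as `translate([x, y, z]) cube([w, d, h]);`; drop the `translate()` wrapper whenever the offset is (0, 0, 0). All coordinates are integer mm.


translate([493, 482, 434]) cube([417, 409, 38]);
translate([493, 482, 0]) cube([34, 34, 434]);
translate([876, 482, 0]) cube([34, 34, 434]);
translate([493, 857, 0]) cube([34, 34, 434]);
translate([876, 857, 0]) cube([34, 34, 434]);
translate([493, 861, 472]) cube([417, 30, 487]);


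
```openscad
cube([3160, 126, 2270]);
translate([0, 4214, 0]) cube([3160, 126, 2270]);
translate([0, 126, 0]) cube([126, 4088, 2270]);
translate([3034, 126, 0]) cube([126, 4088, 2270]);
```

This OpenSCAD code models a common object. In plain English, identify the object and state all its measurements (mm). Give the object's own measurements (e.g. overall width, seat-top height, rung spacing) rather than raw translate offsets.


The wall frame of a small rectangular building: four walls, each 2270 mm tall and 126 mm thick, enclosing a footprint 3160 mm (x) by 4340 mm (y) outside-to-outside, with no floor or roof. The front and back walls (the −y and +y sides) span the full width; the two side walls fit between them.


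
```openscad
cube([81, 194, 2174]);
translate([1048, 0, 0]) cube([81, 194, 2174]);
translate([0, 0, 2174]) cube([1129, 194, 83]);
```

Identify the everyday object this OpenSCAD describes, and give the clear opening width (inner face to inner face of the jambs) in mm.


A door frame. The clear opening width is 967 mm.

Two 2174 mm tall posts with a header on top — a door frame. The left jamb is 81 mm wide at x = 0; the right jamb starts at x = 1048. The clear opening is 1048 − 81 = 967 mm.


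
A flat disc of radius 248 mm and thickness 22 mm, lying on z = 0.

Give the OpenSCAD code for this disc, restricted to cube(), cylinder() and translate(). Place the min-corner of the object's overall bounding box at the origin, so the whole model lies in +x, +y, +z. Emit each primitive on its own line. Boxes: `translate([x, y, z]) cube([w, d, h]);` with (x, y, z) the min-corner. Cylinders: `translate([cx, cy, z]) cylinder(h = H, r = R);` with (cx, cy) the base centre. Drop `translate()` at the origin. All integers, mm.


translate([248, 248, 0]) cylinder(h = 22, r = 248);


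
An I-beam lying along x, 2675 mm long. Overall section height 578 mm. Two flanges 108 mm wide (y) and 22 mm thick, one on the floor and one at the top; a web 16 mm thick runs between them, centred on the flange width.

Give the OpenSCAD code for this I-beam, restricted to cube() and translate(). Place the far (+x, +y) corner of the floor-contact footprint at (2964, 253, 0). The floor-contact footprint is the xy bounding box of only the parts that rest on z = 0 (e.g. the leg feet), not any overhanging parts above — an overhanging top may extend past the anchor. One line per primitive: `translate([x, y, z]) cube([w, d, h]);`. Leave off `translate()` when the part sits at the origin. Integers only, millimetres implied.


translate([289, 145, 0]) cube([2675, 108, 22]);
translate([289, 191, 22]) cube([2675, 16, 534]);
translate([289, 145, 556]) cube([2675, 108, 22]);


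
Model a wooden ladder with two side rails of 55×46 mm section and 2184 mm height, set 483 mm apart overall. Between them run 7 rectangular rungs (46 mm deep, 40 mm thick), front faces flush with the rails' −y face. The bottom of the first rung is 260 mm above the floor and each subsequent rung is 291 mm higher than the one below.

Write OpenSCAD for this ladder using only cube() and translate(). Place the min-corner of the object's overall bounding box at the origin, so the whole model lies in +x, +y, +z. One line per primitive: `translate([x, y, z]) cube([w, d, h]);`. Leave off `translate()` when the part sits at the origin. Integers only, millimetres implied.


cube([55, 46, 2184]);
translate([428, 0, 0]) cube([55, 46, 2184]);
translate([55, 0, 260]) cube([373, 46, 40]);
translate([55, 0, 551]) cube([373, 46, 40]);
translate([55, 0, 842]) cube([373, 46, 40]);
translate([55, 0, 1133]) cube([373, 46, 40]);
translate([55, 0, 1424]) cube([373, 46, 40]);
translate([55, 0, 1715]) cube([373, 46, 40]);
translate([55, 0, 2006]) cube([373, 46, 40]);


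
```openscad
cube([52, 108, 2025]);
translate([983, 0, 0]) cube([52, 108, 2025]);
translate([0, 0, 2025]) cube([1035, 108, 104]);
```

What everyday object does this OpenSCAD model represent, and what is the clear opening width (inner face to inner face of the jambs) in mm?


A door frame. The clear opening width is 931 mm.

Two 2025 mm tall posts with a header on top — a door frame. The left jamb is 52 mm wide at x = 0; the right jamb starts at x = 983. The clear opening is 983 − 52 = 931 mm.


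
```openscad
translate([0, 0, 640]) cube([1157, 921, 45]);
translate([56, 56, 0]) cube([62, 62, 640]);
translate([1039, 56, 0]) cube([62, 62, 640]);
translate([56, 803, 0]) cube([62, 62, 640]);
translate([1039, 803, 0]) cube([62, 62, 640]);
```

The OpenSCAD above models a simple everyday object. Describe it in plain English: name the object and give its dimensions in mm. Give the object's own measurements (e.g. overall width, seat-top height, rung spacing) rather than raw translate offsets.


A rectangular dining table. The top is 1157×921×45 mm with its upper surface at z = 685 mm. It stands on four 62×62 mm square legs, each inset 56 mm from the nearest pair of top edges, running from the floor to the underside of the top.


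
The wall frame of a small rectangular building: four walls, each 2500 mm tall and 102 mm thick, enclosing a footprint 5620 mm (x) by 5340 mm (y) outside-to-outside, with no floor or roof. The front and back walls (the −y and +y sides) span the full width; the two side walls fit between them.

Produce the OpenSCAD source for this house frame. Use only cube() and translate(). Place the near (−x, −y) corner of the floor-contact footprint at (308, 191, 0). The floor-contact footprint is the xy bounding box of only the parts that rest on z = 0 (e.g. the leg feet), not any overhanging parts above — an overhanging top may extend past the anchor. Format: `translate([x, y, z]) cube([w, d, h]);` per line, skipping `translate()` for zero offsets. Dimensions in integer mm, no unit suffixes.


translate([308, 191, 0]) cube([5620, 102, 2500]);
translate([308, 5429, 0]) cube([5620, 102, 2500]);
translate([308, 293, 0]) cube([102, 5136, 2500]);
translate([5826, 293, 0]) cube([102, 5136, 2500]);


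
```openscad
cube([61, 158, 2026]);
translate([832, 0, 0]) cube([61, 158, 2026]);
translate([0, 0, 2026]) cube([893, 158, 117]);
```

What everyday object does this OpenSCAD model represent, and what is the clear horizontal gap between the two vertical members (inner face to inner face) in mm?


A door frame. The clear opening width is 771 mm.

Two 2026 mm tall posts with a header on top — a door frame. The left jamb is 61 mm wide at x = 0; the right jamb starts at x = 832. The clear opening is 832 − 61 = 771 mm.


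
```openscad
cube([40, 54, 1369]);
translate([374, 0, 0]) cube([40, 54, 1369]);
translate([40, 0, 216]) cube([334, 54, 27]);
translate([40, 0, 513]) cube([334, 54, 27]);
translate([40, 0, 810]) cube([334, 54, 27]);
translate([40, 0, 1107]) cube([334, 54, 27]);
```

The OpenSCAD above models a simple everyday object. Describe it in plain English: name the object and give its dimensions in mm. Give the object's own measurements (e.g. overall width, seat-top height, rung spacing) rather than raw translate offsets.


A straight ladder. Two 40×54 mm vertical rails, 1369 mm tall, stand 414 mm apart (outside-to-outside) with their front faces coplanar on the −y side. 4 rungs, each 54 mm deep and 27 mm tall, span between the inner faces of the rails, front faces flush with the rails. The lowest rung's underside is at z = 216 mm and rungs are spaced 297 mm apart (underside to underside).


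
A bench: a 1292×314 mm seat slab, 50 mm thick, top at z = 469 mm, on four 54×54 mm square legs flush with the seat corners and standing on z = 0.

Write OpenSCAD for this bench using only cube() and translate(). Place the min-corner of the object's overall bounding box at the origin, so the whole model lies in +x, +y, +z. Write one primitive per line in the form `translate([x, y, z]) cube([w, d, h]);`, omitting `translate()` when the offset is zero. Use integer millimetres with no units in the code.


translate([0, 0, 419]) cube([1292, 314, 50]);
cube([54, 54, 419]);
translate([0, 260, 0]) cube([54, 54, 419]);
translate([1238, 0, 0]) cube([54, 54, 419]);
translate([1238, 260, 0]) cube([54, 54, 419]);


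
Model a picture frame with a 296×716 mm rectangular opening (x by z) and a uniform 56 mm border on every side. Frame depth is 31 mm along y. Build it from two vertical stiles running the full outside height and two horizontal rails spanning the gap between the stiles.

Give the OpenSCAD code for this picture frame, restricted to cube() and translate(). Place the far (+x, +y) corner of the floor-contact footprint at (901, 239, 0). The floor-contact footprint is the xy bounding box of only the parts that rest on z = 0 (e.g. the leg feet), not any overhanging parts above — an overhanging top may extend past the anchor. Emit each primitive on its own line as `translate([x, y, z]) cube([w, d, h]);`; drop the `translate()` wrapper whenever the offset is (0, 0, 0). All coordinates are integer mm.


translate([493, 208, 0]) cube([56, 31, 828]);
translate([845, 208, 0]) cube([56, 31, 828]);
translate([549, 208, 0]) cube([296, 31, 56]);
translate([549, 208, 772]) cube([296, 31, 56]);


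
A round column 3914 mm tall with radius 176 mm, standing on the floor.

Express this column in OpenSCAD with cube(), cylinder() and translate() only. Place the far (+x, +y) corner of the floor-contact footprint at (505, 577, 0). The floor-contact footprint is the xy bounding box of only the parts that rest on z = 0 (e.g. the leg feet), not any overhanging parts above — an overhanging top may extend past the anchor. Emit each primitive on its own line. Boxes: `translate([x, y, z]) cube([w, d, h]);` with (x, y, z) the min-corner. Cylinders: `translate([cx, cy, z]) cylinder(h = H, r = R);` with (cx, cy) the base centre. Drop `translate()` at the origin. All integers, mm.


translate([329, 401, 0]) cylinder(h = 3914, r = 176);


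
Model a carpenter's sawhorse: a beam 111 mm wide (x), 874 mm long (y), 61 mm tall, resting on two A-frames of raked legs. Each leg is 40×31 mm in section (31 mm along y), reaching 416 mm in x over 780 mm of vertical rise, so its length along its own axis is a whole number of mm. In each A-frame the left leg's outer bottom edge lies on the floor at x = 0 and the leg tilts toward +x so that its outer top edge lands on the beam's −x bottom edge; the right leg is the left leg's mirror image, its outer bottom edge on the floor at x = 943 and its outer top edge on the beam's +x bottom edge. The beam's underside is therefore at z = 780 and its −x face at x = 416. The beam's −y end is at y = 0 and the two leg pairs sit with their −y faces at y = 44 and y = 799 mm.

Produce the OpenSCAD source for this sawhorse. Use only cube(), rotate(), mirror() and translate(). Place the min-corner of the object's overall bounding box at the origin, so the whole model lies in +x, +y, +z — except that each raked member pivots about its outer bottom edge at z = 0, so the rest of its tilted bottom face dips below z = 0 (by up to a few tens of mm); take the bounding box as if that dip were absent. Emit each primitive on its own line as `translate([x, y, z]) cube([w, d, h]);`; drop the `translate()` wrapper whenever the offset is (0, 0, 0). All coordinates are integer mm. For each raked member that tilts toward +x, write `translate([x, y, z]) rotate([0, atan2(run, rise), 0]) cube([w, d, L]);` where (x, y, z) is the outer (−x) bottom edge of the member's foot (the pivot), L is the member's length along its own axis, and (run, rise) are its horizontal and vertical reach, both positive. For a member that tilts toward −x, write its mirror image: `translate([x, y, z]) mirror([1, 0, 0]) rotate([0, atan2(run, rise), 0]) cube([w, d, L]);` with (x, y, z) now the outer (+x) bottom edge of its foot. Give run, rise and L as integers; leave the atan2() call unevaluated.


// leg length = √(416² + 780²) = 884
// right-leg outer foot x = 2·416 + 111 = 943
// beam min-corner = (416, 0, 780)
translate([416, 0, 780]) cube([111, 874, 61]);
translate([0, 44, 0]) rotate([0, atan2(416, 780), 0]) cube([40, 31, 884]);
translate([943, 44, 0]) mirror([1, 0, 0]) rotate([0, atan2(416, 780), 0]) cube([40, 31, 884]);
translate([0, 799, 0]) rotate([0, atan2(416, 780), 0]) cube([40, 31, 884]);
translate([943, 799, 0]) mirror([1, 0, 0]) rotate([0, atan2(416, 780), 0]) cube([40, 31, 884]);


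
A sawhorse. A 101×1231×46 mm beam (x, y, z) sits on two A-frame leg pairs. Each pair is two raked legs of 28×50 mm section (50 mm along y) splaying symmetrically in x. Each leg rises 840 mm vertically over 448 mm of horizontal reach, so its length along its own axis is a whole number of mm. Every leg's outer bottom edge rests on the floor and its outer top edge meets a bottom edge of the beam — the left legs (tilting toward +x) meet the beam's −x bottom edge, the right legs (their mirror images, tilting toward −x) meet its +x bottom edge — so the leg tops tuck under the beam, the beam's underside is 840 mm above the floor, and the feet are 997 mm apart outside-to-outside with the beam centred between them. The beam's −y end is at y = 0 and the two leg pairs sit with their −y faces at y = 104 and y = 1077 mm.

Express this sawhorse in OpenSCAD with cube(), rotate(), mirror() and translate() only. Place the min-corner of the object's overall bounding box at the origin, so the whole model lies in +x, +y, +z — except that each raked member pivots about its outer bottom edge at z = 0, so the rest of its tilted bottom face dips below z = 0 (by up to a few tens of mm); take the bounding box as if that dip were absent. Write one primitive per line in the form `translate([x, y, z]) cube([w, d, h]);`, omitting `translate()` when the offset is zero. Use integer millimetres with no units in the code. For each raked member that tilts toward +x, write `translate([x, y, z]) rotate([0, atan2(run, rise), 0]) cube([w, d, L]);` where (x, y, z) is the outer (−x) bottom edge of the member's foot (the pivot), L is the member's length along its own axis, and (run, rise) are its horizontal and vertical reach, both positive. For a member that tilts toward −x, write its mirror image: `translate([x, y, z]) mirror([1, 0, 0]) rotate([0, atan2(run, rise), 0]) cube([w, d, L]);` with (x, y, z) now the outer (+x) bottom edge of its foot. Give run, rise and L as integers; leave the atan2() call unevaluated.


// leg length = √(448² + 840²) = 952
// right-leg outer foot x = 2·448 + 101 = 997
// beam min-corner = (448, 0, 840)
translate([448, 0, 840]) cube([101, 1231, 46]);
translate([0, 104, 0]) rotate([0, atan2(448, 840), 0]) cube([28, 50, 952]);
translate([997, 104, 0]) mirror([1, 0, 0]) rotate([0, atan2(448, 840), 0]) cube([28, 50, 952]);
translate([0, 1077, 0]) rotate([0, atan2(448, 840), 0]) cube([28, 50, 952]);
translate([997, 1077, 0]) mirror([1, 0, 0]) rotate([0, atan2(448, 840), 0]) cube([28, 50, 952]);


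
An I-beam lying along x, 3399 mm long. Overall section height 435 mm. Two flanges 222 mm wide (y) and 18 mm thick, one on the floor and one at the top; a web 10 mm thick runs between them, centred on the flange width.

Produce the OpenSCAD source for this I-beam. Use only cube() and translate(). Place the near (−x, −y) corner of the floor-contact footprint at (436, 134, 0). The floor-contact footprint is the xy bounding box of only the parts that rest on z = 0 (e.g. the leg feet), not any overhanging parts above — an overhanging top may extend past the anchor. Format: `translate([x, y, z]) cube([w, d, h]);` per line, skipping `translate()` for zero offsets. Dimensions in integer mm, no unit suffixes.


translate([436, 134, 0]) cube([3399, 222, 18]);
translate([436, 240, 18]) cube([3399, 10, 399]);
translate([436, 134, 417]) cube([3399, 222, 18]);


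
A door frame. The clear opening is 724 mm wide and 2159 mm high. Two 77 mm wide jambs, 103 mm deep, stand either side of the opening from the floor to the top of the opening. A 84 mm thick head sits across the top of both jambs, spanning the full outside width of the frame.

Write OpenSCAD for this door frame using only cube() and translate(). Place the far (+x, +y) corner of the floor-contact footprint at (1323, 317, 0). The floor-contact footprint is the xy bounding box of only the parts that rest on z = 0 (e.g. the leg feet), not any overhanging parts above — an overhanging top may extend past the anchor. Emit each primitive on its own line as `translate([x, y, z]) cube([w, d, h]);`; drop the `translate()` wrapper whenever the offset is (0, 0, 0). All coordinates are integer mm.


translate([445, 214, 0]) cube([77, 103, 2159]);
translate([1246, 214, 0]) cube([77, 103, 2159]);
translate([445, 214, 2159]) cube([878, 103, 84]);


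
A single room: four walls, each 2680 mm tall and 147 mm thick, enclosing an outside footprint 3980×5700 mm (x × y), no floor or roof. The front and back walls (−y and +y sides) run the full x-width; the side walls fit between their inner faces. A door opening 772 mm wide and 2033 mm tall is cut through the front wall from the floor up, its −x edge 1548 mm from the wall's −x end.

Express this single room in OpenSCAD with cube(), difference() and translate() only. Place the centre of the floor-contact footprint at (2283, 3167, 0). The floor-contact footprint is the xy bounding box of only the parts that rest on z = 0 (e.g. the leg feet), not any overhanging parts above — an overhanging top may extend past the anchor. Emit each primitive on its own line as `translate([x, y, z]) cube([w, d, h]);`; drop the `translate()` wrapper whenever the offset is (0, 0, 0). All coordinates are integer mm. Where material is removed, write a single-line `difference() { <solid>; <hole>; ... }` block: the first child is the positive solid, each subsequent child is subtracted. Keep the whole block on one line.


difference() { translate([293, 317, 0]) cube([3980, 147, 2680]); translate([1841, 317, 0]) cube([772, 147, 2033]); }
translate([293, 5870, 0]) cube([3980, 147, 2680]);
translate([293, 464, 0]) cube([147, 5406, 2680]);
translate([4126, 464, 0]) cube([147, 5406, 2680]);


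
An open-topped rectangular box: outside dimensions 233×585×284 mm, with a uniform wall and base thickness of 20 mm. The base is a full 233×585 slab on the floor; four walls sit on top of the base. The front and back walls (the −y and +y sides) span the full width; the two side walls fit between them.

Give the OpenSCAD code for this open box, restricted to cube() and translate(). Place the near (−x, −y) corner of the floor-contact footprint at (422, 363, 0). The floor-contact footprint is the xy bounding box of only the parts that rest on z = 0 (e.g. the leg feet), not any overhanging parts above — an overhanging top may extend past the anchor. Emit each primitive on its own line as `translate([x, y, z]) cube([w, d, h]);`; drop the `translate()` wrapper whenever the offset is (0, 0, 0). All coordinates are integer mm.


translate([422, 363, 0]) cube([233, 585, 20]);
translate([422, 363, 20]) cube([233, 20, 264]);
translate([422, 928, 20]) cube([233, 20, 264]);
translate([422, 383, 20]) cube([20, 545, 264]);
translate([635, 383, 20]) cube([20, 545, 264]);


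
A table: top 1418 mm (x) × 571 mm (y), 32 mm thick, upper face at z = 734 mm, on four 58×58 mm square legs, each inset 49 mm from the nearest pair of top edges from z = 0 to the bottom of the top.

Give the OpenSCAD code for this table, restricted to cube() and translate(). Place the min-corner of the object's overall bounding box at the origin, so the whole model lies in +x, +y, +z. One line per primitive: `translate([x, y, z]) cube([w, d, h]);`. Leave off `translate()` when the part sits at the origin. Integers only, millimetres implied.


// leg_h = 734 - 32 = 702
translate([0, 0, 702]) cube([1418, 571, 32]);
translate([49, 49, 0]) cube([58, 58, 702]);
translate([1311, 49, 0]) cube([58, 58, 702]);
translate([49, 464, 0]) cube([58, 58, 702]);
translate([1311, 464, 0]) cube([58, 58, 702]);


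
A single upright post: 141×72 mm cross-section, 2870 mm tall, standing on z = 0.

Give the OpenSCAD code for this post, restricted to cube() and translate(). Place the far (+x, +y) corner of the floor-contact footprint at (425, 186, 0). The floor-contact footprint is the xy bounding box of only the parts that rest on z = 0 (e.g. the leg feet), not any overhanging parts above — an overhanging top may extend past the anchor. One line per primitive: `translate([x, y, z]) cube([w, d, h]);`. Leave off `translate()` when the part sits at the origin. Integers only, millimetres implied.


translate([284, 114, 0]) cube([141, 72, 2870]);


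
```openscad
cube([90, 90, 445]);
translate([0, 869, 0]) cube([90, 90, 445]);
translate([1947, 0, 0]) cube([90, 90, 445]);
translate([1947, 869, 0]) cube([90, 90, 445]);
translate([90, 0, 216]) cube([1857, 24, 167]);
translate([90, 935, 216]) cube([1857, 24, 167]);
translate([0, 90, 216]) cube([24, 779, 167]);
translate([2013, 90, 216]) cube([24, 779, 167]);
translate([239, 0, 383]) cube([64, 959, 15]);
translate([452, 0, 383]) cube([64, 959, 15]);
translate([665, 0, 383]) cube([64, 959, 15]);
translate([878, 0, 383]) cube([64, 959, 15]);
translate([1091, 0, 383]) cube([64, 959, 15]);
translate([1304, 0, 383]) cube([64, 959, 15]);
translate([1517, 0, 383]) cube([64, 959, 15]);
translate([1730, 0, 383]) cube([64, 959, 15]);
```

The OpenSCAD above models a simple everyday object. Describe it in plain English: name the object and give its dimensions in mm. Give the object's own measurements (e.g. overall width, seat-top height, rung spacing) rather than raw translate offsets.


A bed frame 2037 mm long (x) by 959 mm wide (y). Four 90×90 mm corner posts, 445 mm tall, at the corners of the footprint. Four rails of 24 mm thickness and 167 mm height run between adjacent posts with their undersides at z = 216 mm, their outer faces flush with the outside of the frame (the two x-running rails run between the posts' inner faces; the two y-running rails run between the posts' inner faces). 8 slats, each 64 mm wide (x) and 15 mm thick, lie across the top of the two x-running rails, running the full 959 mm width of the frame in y; along x they sit between the end posts with a 149 mm gap after the −x posts and between neighbouring slats, leaving 153 mm before the +x posts.


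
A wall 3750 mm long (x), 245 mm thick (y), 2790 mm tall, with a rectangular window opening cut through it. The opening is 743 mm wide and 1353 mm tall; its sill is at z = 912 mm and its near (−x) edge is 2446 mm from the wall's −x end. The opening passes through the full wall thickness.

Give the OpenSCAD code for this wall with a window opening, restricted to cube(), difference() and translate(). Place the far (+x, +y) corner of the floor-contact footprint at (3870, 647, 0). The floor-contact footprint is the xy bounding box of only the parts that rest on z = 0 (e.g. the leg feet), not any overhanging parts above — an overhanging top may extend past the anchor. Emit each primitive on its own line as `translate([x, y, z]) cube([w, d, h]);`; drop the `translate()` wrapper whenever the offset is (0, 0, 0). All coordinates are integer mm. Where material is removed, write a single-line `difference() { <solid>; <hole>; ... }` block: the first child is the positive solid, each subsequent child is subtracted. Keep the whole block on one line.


difference() { translate([120, 402, 0]) cube([3750, 245, 2790]); translate([2566, 402, 912]) cube([743, 245, 1353]); }


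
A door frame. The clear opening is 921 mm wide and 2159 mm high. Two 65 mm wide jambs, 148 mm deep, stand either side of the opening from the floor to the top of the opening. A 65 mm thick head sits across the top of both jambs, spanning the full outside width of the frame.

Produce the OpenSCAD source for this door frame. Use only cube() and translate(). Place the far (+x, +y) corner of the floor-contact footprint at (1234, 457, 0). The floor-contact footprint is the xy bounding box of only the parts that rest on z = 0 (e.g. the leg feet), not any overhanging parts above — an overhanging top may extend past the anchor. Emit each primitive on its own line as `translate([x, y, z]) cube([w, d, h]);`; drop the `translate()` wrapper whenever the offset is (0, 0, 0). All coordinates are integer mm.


translate([183, 309, 0]) cube([65, 148, 2159]);
translate([1169, 309, 0]) cube([65, 148, 2159]);
translate([183, 309, 2159]) cube([1051, 148, 65]);
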